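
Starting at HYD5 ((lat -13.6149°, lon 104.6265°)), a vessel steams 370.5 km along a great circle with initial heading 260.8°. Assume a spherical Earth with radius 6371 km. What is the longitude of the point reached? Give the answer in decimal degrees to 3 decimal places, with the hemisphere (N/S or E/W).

101.235°E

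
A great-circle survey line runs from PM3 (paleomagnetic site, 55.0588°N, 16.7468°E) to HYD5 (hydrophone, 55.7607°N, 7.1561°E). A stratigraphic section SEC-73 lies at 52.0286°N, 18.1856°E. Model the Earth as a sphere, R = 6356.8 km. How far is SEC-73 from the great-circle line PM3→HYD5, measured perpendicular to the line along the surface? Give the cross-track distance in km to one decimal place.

309.5 km

δ₁₃ = central angle PM3→SEC-73 = 0.054949 rad  (haversine)
θ₁₃ = bearing PM3→SEC-73 = 163.663°,  θ₁₂ = bearing PM3→HYD5 = 281.279°
dₓₜ = R·arcsin(sin δ₁₃ · sin(θ₁₃ − θ₁₂)) = 6356.8·arcsin(0.05492·sin(-117.617°)) = -309.467 km
|dₓₜ| = 309.467 km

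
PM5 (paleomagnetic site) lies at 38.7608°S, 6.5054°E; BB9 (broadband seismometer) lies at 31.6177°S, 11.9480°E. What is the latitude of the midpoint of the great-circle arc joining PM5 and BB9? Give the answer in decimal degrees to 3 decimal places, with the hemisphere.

Bx = cos φ₂ cos Δλ = 0.847726,  By = cos φ₂ sin Δλ = 0.080770
φₘ = atan2(sin φ₁ + sin φ₂, √((cos φ₁ + Bx)² + By²)) = -35.21964°
λₘ = λ₁ + atan2(By, cos φ₁ + Bx) = 9.34656°

35.220°S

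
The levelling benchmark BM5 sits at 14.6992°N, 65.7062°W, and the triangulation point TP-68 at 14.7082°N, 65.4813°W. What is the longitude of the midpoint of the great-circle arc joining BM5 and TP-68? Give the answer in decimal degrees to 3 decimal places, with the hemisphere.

65.594°W

Bx = cos φ₂ cos Δλ = 0.967224,  By = cos φ₂ sin Δλ = 0.003797
φₘ = atan2(sin φ₁ + sin φ₂, √((cos φ₁ + Bx)² + By²)) = 14.70373°
λₘ = λ₁ + atan2(By, cos φ₁ + Bx) = -65.59375°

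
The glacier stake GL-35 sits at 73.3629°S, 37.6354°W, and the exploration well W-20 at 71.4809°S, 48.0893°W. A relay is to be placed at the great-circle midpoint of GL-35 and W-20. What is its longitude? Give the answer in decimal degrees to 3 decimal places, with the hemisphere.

43.134°W

Bx = cos φ₂ cos Δλ = 0.312349,  By = cos φ₂ sin Δλ = -0.057630
φₘ = atan2(sin φ₁ + sin φ₂, √((cos φ₁ + Bx)² + By²)) = -72.49034°
λₘ = λ₁ + atan2(By, cos φ₁ + Bx) = -43.13410°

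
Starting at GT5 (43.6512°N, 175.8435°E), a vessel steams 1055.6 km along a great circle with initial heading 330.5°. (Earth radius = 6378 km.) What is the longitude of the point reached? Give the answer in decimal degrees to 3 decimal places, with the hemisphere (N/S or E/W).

δ = d/R = 1055.6/6378 = 0.165506 rad
φ₂ = arcsin(sin φ₁ cos δ + cos φ₁ sin δ cos θ)
   = arcsin(0.69027·0.98634 + 0.72356·0.16475·0.87036) = 51.68245°
λ₂ = λ₁ + atan2(sin θ sin δ cos φ₁, cos δ − sin φ₁ sin φ₂) = 168.32496°

168.325°E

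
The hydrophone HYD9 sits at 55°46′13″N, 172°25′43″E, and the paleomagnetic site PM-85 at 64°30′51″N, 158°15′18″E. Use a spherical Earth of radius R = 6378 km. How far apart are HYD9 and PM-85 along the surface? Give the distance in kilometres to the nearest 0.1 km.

1245.0 km

HYD9: φ = +55.77028°, λ = +172.42861°
PM-85: φ = +64.51417°, λ = +158.25500°
Δφ = 8.7439°,  Δλ = -14.1736°
a = sin²(Δφ/2) + cos φ₁ cos φ₂ sin²(Δλ/2) = 0.009495
c = 2·arcsin(√a) = 0.195197 rad = 11.1839°
d = R·c = 6378 × 0.195197 = 1245.0 km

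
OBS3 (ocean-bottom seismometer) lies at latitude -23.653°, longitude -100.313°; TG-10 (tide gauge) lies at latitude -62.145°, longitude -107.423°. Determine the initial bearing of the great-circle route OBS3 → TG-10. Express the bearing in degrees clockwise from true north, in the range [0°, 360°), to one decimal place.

Δλ = -7.1100°
y = sin Δλ · cos φ₂ = -0.057832
x = cos φ₁ sin φ₂ − sin φ₁ cos φ₂ cos Δλ = -0.623847
θ = atan2(y, x) = -174.7037° → 185.2963° (mod 360°)

185.3°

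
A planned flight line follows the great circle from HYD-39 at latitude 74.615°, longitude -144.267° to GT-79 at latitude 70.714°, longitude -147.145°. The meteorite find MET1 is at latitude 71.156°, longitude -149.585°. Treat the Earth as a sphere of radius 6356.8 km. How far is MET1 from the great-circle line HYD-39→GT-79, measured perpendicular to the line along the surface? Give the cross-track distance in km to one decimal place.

95.5 km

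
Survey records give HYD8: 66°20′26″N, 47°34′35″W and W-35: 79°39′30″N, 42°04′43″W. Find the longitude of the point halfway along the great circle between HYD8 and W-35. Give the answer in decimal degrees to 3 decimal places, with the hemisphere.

45.878°W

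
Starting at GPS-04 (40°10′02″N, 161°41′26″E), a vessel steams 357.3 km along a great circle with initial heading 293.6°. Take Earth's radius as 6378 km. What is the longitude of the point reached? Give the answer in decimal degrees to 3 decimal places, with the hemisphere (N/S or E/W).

GPS-04: φ = +40.16722°, λ = +161.69056°
δ = d/R = 357.3/6378 = 0.056021 rad
φ₂ = arcsin(sin φ₁ cos δ + cos φ₁ sin δ cos θ)
   = arcsin(0.64502·0.99843 + 0.76417·0.05599·0.40035) = 41.38675°
λ₂ = λ₁ + atan2(sin θ sin δ cos φ₁, cos δ − sin φ₁ sin φ₂) = 157.76920°

157.769°E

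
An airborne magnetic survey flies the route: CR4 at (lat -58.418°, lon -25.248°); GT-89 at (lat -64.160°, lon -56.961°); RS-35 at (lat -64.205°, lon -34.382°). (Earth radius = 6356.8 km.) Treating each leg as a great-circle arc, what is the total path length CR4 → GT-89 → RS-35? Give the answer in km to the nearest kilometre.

2869 km

CR4→GT-89: c = 0.280561 rad, d = 1783.47 km
GT-89→RS-35: c = 0.170724 rad, d = 1085.26 km
Total = 1783.47 + 1085.26 = 2868.73 km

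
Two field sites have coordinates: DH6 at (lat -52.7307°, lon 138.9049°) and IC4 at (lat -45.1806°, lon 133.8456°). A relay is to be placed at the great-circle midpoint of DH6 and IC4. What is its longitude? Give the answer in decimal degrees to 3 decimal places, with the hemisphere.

136.183°E

Bx = cos φ₂ cos Δλ = 0.702128,  By = cos φ₂ sin Δλ = -0.062161
φₘ = atan2(sin φ₁ + sin φ₂, √((cos φ₁ + Bx)² + By²)) = -48.98315°
λₘ = λ₁ + atan2(By, cos φ₁ + Bx) = 136.18341°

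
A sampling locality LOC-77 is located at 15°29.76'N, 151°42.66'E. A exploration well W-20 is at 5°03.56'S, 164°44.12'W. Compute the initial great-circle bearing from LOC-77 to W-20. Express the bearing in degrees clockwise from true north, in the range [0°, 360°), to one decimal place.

112.0°

LOC-77: φ = +15.49600°, λ = +151.71100°
W-20: φ = -5.05933°, λ = -164.73533°
Δλ = 43.5537°
y = sin Δλ · cos φ₂ = 0.686349
x = cos φ₁ sin φ₂ − sin φ₁ cos φ₂ cos Δλ = -0.277854
θ = atan2(y, x) = 112.0395° → 112.0395° (mod 360°)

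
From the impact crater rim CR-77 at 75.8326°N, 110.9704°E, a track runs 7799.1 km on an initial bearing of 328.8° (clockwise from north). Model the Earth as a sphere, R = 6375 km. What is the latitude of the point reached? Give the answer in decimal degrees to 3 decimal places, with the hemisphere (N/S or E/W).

31.800°N

δ = d/R = 7799.1/6375 = 1.223388 rad
φ₂ = arcsin(sin φ₁ cos δ + cos φ₁ sin δ cos θ)
   = arcsin(0.96958·0.34046 + 0.24476·0.94026·0.85536) = 31.79993°
λ₂ = λ₁ + atan2(sin θ sin δ cos φ₁, cos δ − sin φ₁ sin φ₂) = -34.06248°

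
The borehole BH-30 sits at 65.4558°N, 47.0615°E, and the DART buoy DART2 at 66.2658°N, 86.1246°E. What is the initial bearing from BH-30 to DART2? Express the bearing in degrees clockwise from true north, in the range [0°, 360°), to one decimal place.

Δλ = 39.0631°
y = sin Δλ · cos φ₂ = 0.253642
x = cos φ₁ sin φ₂ − sin φ₁ cos φ₂ cos Δλ = 0.095983
θ = atan2(y, x) = 69.2724° → 69.2724° (mod 360°)

69.3°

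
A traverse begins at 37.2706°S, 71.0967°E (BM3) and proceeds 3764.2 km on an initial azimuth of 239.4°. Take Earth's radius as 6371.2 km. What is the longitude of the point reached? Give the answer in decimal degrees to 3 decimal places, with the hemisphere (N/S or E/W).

26.671°E

δ = d/R = 3764.2/6371.2 = 0.590815 rad
φ₂ = arcsin(sin φ₁ cos δ + cos φ₁ sin δ cos θ)
   = arcsin(-0.60558·0.83049 + 0.79578·0.55704·-0.50904) = -46.76710°
λ₂ = λ₁ + atan2(sin θ sin δ cos φ₁, cos δ − sin φ₁ sin φ₂) = 26.67086°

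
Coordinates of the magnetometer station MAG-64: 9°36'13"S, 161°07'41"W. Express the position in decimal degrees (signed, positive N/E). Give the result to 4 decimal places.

-9.6036°, -161.1281°

lat: 9.6036° S → -9.6036°
lon: 161.1281° W → -161.1281°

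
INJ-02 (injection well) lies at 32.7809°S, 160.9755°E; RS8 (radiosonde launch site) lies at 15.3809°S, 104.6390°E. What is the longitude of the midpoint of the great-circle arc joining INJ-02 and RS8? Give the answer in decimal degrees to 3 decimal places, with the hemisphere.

Bx = cos φ₂ cos Δλ = 0.534461,  By = cos φ₂ sin Δλ = -0.802497
φₘ = atan2(sin φ₁ + sin φ₂, √((cos φ₁ + Bx)² + By²)) = -26.86788°
λₘ = λ₁ + atan2(By, cos φ₁ + Bx) = 130.70997°

130.710°E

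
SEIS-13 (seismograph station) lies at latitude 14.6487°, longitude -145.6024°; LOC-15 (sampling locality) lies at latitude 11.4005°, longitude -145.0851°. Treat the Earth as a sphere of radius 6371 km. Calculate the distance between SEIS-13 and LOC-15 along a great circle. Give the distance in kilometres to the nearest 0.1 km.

365.5 km

Δφ = -3.2482°,  Δλ = 0.5173°
a = sin²(Δφ/2) + cos φ₁ cos φ₂ sin²(Δλ/2) = 0.000823
c = 2·arcsin(√a) = 0.057370 rad = 3.2871°
d = R·c = 6371 × 0.057370 = 365.5 km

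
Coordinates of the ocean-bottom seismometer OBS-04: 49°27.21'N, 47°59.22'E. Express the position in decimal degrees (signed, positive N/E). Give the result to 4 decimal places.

+49.4535°, +47.9870°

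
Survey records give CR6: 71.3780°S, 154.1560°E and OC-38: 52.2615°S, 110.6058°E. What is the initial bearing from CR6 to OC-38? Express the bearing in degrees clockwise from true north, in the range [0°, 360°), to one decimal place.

Δλ = -43.5502°
y = sin Δλ · cos φ₂ = -0.421702
x = cos φ₁ sin φ₂ − sin φ₁ cos φ₂ cos Δλ = 0.167853
θ = atan2(y, x) = -68.2956° → 291.7044° (mod 360°)

291.7°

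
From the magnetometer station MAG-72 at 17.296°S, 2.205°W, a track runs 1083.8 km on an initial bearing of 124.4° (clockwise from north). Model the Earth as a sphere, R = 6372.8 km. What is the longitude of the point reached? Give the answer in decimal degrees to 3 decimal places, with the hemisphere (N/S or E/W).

6.495°E

δ = d/R = 1083.8/6372.8 = 0.170067 rad
φ₂ = arcsin(sin φ₁ cos δ + cos φ₁ sin δ cos θ)
   = arcsin(-0.29731·0.98557 + 0.95478·0.16925·-0.56497) = -22.60121°
λ₂ = λ₁ + atan2(sin θ sin δ cos φ₁, cos δ − sin φ₁ sin φ₂) = 6.49528°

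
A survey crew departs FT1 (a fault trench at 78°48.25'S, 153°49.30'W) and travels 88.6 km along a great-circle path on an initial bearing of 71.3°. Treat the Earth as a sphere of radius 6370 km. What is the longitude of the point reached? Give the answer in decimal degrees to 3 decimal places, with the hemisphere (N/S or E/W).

FT1: φ = -78.80417°, λ = -153.82167°
δ = d/R = 88.6/6370 = 0.013909 rad
φ₂ = arcsin(sin φ₁ cos δ + cos φ₁ sin δ cos θ)
   = arcsin(-0.98097·0.99990 + 0.19416·0.01391·0.32061) = -78.52413°
λ₂ = λ₁ + atan2(sin θ sin δ cos φ₁, cos δ − sin φ₁ sin φ₂) = -150.02492°

150.025°W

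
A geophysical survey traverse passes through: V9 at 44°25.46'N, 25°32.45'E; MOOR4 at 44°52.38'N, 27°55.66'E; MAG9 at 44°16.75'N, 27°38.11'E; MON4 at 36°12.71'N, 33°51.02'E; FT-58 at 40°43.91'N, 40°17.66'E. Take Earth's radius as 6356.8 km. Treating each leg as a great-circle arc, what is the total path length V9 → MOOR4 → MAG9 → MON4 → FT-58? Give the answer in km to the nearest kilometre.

V9: φ = +44.42433°, λ = +25.54083°
MOOR4: φ = +44.87300°, λ = +27.92767°
MAG9: φ = +44.27917°, λ = +27.63517°
MON4: φ = +36.21183°, λ = +33.85033°
FT-58: φ = +40.73183°, λ = +40.29433°
V9→MOOR4: c = 0.030653 rad, d = 194.85 km
MOOR4→MAG9: c = 0.010984 rad, d = 69.82 km
MAG9→MON4: c = 0.163224 rad, d = 1037.58 km
MON4→FT-58: c = 0.118161 rad, d = 751.13 km
Total = 194.85 + 69.82 + 1037.58 + 751.13 = 2053.38 km

2053 km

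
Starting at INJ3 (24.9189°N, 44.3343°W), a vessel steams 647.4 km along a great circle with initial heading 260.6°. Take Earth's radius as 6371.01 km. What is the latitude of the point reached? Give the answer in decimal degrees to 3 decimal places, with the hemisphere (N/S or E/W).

23.837°N

δ = d/R = 647.4/6371.01 = 0.101617 rad
φ₂ = arcsin(sin φ₁ cos δ + cos φ₁ sin δ cos θ)
   = arcsin(0.42133·0.99484 + 0.90691·0.10144·-0.16333) = 23.83699°
λ₂ = λ₁ + atan2(sin θ sin δ cos φ₁, cos δ − sin φ₁ sin φ₂) = -50.61576°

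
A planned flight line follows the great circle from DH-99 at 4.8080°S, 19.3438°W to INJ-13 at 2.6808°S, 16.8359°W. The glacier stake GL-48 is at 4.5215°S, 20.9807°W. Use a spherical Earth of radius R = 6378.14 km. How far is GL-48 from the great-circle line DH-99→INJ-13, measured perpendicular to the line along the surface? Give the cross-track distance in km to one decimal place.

141.6 km

δ₁₃ = central angle DH-99→GL-48 = 0.028910 rad  (haversine)
θ₁₃ = bearing DH-99→GL-48 = 279.893°,  θ₁₂ = bearing DH-99→INJ-13 = 49.723°
dₓₜ = R·arcsin(sin δ₁₃ · sin(θ₁₃ − θ₁₂)) = 6378.14·arcsin(0.02891·sin(230.170°)) = -141.597 km
|dₓₜ| = 141.597 km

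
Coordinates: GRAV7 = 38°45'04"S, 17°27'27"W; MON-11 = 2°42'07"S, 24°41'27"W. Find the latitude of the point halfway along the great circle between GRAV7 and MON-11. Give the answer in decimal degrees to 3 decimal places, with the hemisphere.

GRAV7: φ = -38.75111°, λ = -17.45750°
MON-11: φ = -2.70194°, λ = -24.69083°
Bx = cos φ₂ cos Δλ = 0.990939,  By = cos φ₂ sin Δλ = -0.125770
φₘ = atan2(sin φ₁ + sin φ₂, √((cos φ₁ + Bx)² + By²)) = -20.76379°
λₘ = λ₁ + atan2(By, cos φ₁ + Bx) = -21.52006°

20.764°S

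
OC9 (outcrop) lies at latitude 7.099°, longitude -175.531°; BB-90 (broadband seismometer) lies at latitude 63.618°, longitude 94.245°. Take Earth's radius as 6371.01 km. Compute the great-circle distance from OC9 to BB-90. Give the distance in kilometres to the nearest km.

9312 km

Δφ = 56.5190°,  Δλ = -90.2240°
a = sin²(Δφ/2) + cos φ₁ cos φ₂ sin²(Δλ/2) = 0.445505
c = 2·arcsin(√a) = 1.461590 rad = 83.7430°
d = R·c = 6371.01 × 1.461590 = 9311.8 km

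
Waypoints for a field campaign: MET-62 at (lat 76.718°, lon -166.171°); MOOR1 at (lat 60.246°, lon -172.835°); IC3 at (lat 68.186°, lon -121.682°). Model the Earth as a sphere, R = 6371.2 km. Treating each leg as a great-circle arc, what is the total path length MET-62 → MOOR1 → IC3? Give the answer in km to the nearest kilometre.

MET-62→MOOR1: c = 0.290195 rad, d = 1848.89 km
MOOR1→IC3: c = 0.398429 rad, d = 2538.47 km
Total = 1848.89 + 2538.47 = 4387.36 km

4387 km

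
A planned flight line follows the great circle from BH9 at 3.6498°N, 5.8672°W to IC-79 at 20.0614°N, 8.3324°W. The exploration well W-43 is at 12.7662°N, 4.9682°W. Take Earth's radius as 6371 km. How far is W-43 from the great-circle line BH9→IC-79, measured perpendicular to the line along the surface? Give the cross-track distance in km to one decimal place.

239.4 km

δ₁₃ = central angle BH9→W-43 = 0.159866 rad  (haversine)
θ₁₃ = bearing BH9→W-43 = 5.516°,  θ₁₂ = bearing BH9→IC-79 = 351.863°
dₓₜ = R·arcsin(sin δ₁₃ · sin(θ₁₃ − θ₁₂)) = 6371·arcsin(0.15919·sin(-346.347°)) = 239.439 km
|dₓₜ| = 239.439 km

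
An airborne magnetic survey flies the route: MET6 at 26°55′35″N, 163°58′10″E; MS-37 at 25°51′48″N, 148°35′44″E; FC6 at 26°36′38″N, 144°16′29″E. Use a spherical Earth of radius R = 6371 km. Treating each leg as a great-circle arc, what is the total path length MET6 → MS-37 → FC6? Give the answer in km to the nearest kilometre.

MET6: φ = +26.92639°, λ = +163.96944°
MS-37: φ = +25.86333°, λ = +148.59556°
FC6: φ = +26.61056°, λ = +144.27472°
MET6→MS-37: c = 0.240919 rad, d = 1534.89 km
MS-37→FC6: c = 0.068885 rad, d = 438.87 km
Total = 1534.89 + 438.87 = 1973.76 km

1974 km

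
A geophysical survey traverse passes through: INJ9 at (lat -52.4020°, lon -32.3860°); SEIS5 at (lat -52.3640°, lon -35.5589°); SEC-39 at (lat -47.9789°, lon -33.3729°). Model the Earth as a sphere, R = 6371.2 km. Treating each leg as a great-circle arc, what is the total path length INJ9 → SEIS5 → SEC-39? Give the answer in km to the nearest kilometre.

INJ9→SEIS5: c = 0.033805 rad, d = 215.38 km
SEIS5→SEC-39: c = 0.080331 rad, d = 511.81 km
Total = 215.38 + 511.81 = 727.18 km

727 km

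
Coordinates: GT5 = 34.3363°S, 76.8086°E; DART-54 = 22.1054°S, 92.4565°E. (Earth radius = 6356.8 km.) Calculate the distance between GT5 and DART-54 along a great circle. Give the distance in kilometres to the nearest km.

2040 km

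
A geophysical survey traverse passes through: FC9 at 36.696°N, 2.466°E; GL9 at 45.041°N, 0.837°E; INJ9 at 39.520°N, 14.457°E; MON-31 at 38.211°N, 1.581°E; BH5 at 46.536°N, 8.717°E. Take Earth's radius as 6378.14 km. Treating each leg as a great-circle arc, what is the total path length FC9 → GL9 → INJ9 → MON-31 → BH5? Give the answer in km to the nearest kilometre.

4436 km

FC9→GL9: c = 0.147217 rad, d = 938.97 km
GL9→INJ9: c = 0.200169 rad, d = 1276.71 km
INJ9→MON-31: c = 0.176308 rad, d = 1124.52 km
MON-31→BH5: c = 0.171816 rad, d = 1095.86 km
Total = 938.97 + 1276.71 + 1124.52 + 1095.86 = 4436.06 km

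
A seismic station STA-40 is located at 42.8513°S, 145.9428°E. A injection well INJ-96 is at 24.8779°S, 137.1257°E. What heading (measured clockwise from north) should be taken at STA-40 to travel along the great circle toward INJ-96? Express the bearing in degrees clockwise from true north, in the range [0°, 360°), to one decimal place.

Δλ = -8.8171°
y = sin Δλ · cos φ₂ = -0.139057
x = cos φ₁ sin φ₂ − sin φ₁ cos φ₂ cos Δλ = 0.301284
θ = atan2(y, x) = -24.7756° → 335.2244° (mod 360°)

335.2°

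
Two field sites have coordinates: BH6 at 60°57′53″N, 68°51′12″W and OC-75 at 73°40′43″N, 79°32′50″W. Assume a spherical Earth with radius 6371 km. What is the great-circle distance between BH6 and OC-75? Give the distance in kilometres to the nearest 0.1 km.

1480.7 km

BH6: φ = +60.96472°, λ = -68.85333°
OC-75: φ = +73.67861°, λ = -79.54722°
Δφ = 12.7139°,  Δλ = -10.6939°
a = sin²(Δφ/2) + cos φ₁ cos φ₂ sin²(Δλ/2) = 0.013444
c = 2·arcsin(√a) = 0.232418 rad = 13.3165°
d = R·c = 6371 × 0.232418 = 1480.7 km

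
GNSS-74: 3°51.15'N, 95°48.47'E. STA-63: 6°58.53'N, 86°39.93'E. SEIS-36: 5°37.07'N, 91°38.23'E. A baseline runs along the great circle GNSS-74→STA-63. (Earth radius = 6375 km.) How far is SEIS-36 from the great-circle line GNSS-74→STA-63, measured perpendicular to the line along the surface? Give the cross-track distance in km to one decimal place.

33.6 km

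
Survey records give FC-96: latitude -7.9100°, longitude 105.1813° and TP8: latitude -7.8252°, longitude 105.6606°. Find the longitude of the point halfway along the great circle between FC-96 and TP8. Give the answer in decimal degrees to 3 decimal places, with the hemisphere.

105.421°E

Bx = cos φ₂ cos Δλ = 0.990653,  By = cos φ₂ sin Δλ = 0.008287
φₘ = atan2(sin φ₁ + sin φ₂, √((cos φ₁ + Bx)² + By²)) = -7.86767°
λₘ = λ₁ + atan2(By, cos φ₁ + Bx) = 105.42097°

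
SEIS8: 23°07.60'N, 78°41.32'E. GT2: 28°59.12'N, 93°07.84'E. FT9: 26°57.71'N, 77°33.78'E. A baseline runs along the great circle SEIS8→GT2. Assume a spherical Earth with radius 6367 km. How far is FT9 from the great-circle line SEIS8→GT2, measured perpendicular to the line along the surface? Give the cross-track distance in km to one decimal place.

430.2 km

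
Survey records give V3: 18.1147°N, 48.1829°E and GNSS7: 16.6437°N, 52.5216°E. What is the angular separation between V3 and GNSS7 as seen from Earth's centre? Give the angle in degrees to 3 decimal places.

Δφ = -1.4710°,  Δλ = 4.3387°
a = sin²(Δφ/2) + cos φ₁ cos φ₂ sin²(Δλ/2) = 0.001470
c = 2·arcsin(√a) = 0.076689 rad = 4.3939°

4.394°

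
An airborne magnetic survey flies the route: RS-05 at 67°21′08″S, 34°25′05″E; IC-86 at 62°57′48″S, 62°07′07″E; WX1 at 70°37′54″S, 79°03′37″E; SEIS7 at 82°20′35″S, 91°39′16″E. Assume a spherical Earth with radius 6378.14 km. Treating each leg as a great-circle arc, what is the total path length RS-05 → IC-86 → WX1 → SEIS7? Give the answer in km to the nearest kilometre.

RS-05: φ = -67.35222°, λ = +34.41806°
IC-86: φ = -62.96333°, λ = +62.11861°
WX1: φ = -70.63167°, λ = +79.06028°
SEIS7: φ = -82.34306°, λ = +91.65444°
RS-05→IC-86: c = 0.214858 rad, d = 1370.40 km
IC-86→WX1: c = 0.176212 rad, d = 1123.90 km
WX1→SEIS7: c = 0.209576 rad, d = 1336.70 km
Total = 1370.40 + 1123.90 + 1336.70 = 3831.00 km

3831 km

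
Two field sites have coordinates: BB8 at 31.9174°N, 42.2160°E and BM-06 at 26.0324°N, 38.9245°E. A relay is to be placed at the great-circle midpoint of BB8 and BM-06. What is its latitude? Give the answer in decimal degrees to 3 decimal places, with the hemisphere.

28.985°N

Bx = cos φ₂ cos Δλ = 0.897064,  By = cos φ₂ sin Δλ = -0.051591
φₘ = atan2(sin φ₁ + sin φ₂, √((cos φ₁ + Bx)² + By²)) = 28.98491°
λₘ = λ₁ + atan2(By, cos φ₁ + Bx) = 40.52339°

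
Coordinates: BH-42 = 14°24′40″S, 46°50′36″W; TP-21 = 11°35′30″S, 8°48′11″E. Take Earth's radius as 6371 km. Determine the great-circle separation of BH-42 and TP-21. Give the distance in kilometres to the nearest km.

6023 km

BH-42: φ = -14.41111°, λ = -46.84333°
TP-21: φ = -11.59167°, λ = +8.80306°
Δφ = 2.8194°,  Δλ = 55.6464°
a = sin²(Δφ/2) + cos φ₁ cos φ₂ sin²(Δλ/2) = 0.207298
c = 2·arcsin(√a) = 0.945418 rad = 54.1684°
d = R·c = 6371 × 0.945418 = 6023.3 km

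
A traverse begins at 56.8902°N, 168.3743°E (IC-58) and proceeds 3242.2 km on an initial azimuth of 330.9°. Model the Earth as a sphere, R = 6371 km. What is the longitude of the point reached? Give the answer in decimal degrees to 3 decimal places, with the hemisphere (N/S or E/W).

105.317°E

δ = d/R = 3242.2/6371 = 0.508900 rad
φ₂ = arcsin(sin φ₁ cos δ + cos φ₁ sin δ cos θ)
   = arcsin(0.83763·0.87328 + 0.54625·0.48722·0.87377) = 74.58544°
λ₂ = λ₁ + atan2(sin θ sin δ cos φ₁, cos δ − sin φ₁ sin φ₂) = 105.31714°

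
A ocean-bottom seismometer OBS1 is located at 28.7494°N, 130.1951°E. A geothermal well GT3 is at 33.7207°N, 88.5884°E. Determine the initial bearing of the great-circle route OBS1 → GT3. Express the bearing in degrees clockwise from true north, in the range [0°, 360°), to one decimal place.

288.8°

Δλ = -41.6067°
y = sin Δλ · cos φ₂ = -0.552296
x = cos φ₁ sin φ₂ − sin φ₁ cos φ₂ cos Δλ = 0.187583
θ = atan2(y, x) = -71.2404° → 288.7596° (mod 360°)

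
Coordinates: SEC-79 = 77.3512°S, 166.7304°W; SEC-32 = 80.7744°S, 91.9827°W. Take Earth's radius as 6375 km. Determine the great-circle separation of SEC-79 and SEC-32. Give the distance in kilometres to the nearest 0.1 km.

Δφ = -3.4232°,  Δλ = 74.7477°
a = sin²(Δφ/2) + cos φ₁ cos φ₂ sin²(Δλ/2) = 0.013828
c = 2·arcsin(√a) = 0.235727 rad = 13.5062°
d = R·c = 6375 × 0.235727 = 1502.8 km

1502.8 km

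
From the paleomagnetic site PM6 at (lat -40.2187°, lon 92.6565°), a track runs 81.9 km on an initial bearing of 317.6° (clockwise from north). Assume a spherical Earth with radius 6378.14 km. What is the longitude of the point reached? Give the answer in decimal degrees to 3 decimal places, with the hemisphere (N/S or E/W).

92.012°E

δ = d/R = 81.9/6378.14 = 0.012841 rad
φ₂ = arcsin(sin φ₁ cos δ + cos φ₁ sin δ cos θ)
   = arcsin(-0.64571·0.99992 + 0.76359·0.01284·0.73846) = -39.67361°
λ₂ = λ₁ + atan2(sin θ sin δ cos φ₁, cos δ − sin φ₁ sin φ₂) = 92.01197°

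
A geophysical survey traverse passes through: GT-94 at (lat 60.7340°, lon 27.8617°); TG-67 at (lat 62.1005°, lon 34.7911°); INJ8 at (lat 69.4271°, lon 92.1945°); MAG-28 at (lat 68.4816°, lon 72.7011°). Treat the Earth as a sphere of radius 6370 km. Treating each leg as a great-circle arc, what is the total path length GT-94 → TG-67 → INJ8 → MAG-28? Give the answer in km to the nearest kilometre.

3810 km

GT-94→TG-67: c = 0.062545 rad, d = 398.41 km
TG-67→INJ8: c = 0.412832 rad, d = 2629.74 km
INJ8→MAG-28: c = 0.122750 rad, d = 781.92 km
Total = 398.41 + 2629.74 + 781.92 = 3810.06 km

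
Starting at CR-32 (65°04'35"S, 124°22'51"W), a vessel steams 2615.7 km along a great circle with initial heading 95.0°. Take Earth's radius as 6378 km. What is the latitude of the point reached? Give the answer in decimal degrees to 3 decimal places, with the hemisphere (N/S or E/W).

57.813°S

CR-32: φ = -65.07639°, λ = -124.38083°
δ = d/R = 2615.7/6378 = 0.410113 rad
φ₂ = arcsin(sin φ₁ cos δ + cos φ₁ sin δ cos θ)
   = arcsin(-0.90687·0.91708 + 0.42141·0.39871·-0.08716) = -57.81288°
λ₂ = λ₁ + atan2(sin θ sin δ cos φ₁, cos δ − sin φ₁ sin φ₂) = -76.16614°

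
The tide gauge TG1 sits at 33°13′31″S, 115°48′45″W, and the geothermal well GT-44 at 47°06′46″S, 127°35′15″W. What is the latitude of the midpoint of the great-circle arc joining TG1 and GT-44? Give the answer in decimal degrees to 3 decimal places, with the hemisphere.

40.317°S

TG1: φ = -33.22528°, λ = -115.81250°
GT-44: φ = -47.11278°, λ = -127.58750°
Bx = cos φ₂ cos Δλ = 0.666236,  By = cos φ₂ sin Δλ = -0.138881
φₘ = atan2(sin φ₁ + sin φ₂, √((cos φ₁ + Bx)² + By²)) = -40.31687°
λₘ = λ₁ + atan2(By, cos φ₁ + Bx) = -121.09261°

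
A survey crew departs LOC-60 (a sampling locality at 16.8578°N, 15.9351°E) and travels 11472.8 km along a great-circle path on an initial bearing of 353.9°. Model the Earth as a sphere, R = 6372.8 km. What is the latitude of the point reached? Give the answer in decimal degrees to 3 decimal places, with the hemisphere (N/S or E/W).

δ = d/R = 11472.8/6372.8 = 1.800276 rad
φ₂ = arcsin(sin φ₁ cos δ + cos φ₁ sin δ cos θ)
   = arcsin(0.29000·-0.22747 + 0.95703·0.97378·0.99434) = 59.39483°
λ₂ = λ₁ + atan2(sin θ sin δ cos φ₁, cos δ − sin φ₁ sin φ₂) = -152.33784°

59.395°N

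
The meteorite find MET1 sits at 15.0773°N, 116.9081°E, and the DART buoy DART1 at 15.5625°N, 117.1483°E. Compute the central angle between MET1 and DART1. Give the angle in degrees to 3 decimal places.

0.538°

Δφ = 0.4852°,  Δλ = 0.2402°
a = sin²(Δφ/2) + cos φ₁ cos φ₂ sin²(Δλ/2) = 0.000022
c = 2·arcsin(√a) = 0.009384 rad = 0.5377°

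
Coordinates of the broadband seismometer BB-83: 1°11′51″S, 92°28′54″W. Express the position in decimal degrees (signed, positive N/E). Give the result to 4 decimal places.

-1.1975°, -92.4817°

lat: 1.1975° S → -1.1975°
lon: 92.4817° W → -92.4817°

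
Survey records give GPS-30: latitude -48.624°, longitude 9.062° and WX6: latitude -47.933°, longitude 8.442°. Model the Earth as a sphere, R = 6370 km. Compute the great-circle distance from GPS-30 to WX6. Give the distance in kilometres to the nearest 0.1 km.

89.5 km

Δφ = 0.6910°,  Δλ = -0.6200°
a = sin²(Δφ/2) + cos φ₁ cos φ₂ sin²(Δλ/2) = 0.000049
c = 2·arcsin(√a) = 0.014047 rad = 0.8048°
d = R·c = 6370 × 0.014047 = 89.5 km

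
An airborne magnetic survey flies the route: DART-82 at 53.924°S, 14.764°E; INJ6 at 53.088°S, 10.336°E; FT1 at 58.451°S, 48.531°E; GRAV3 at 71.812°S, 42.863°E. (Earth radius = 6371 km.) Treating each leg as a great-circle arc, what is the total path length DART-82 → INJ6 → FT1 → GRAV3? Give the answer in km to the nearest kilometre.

4241 km

DART-82→INJ6: c = 0.048214 rad, d = 307.17 km
INJ6→FT1: c = 0.380857 rad, d = 2426.44 km
FT1→GRAV3: c = 0.236624 rad, d = 1507.53 km
Total = 307.17 + 2426.44 + 1507.53 = 4241.15 km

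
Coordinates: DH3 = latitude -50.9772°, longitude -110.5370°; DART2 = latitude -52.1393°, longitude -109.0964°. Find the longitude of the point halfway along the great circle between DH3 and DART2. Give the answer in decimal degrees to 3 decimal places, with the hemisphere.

109.826°W

Bx = cos φ₂ cos Δλ = 0.613550,  By = cos φ₂ sin Δλ = 0.015430
φₘ = atan2(sin φ₁ + sin φ₂, √((cos φ₁ + Bx)² + By²)) = -51.56045°
λₘ = λ₁ + atan2(By, cos φ₁ + Bx) = -109.82590°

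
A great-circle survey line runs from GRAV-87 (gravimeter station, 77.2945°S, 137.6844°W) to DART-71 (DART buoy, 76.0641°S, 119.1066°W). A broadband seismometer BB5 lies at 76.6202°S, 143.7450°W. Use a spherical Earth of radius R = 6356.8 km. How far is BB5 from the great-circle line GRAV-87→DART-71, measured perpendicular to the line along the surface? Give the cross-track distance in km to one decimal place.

δ₁₃ = central angle GRAV-87→BB5 = 0.026598 rad  (haversine)
θ₁₃ = bearing GRAV-87→BB5 = 293.270°,  θ₁₂ = bearing GRAV-87→DART-71 = 83.140°
dₓₜ = R·arcsin(sin δ₁₃ · sin(θ₁₃ − θ₁₂)) = 6356.8·arcsin(0.02660·sin(210.130°)) = -84.864 km
|dₓₜ| = 84.864 km

84.9 km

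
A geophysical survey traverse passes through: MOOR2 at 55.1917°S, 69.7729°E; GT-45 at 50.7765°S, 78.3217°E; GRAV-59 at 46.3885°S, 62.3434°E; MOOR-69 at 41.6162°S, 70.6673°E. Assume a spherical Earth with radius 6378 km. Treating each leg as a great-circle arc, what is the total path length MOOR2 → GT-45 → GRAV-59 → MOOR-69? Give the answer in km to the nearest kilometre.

2876 km

MOOR2→GT-45: c = 0.118205 rad, d = 753.91 km
GT-45→GRAV-59: c = 0.199237 rad, d = 1270.74 km
GRAV-59→MOOR-69: c = 0.133510 rad, d = 851.52 km
Total = 753.91 + 1270.74 + 851.52 = 2876.17 km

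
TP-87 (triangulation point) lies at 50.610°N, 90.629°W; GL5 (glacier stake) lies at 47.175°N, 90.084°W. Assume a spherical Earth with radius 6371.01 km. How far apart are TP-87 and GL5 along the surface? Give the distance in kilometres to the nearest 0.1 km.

384.0 km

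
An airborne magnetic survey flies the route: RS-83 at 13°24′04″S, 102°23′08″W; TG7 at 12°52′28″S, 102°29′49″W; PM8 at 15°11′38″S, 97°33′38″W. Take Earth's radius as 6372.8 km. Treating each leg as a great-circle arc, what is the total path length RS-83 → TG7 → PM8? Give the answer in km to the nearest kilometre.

RS-83: φ = -13.40111°, λ = -102.38556°
TG7: φ = -12.87444°, λ = -102.49694°
PM8: φ = -15.19389°, λ = -97.56056°
RS-83→TG7: c = 0.009385 rad, d = 59.81 km
TG7→PM8: c = 0.092864 rad, d = 591.81 km
Total = 59.81 + 591.81 = 651.61 km

652 km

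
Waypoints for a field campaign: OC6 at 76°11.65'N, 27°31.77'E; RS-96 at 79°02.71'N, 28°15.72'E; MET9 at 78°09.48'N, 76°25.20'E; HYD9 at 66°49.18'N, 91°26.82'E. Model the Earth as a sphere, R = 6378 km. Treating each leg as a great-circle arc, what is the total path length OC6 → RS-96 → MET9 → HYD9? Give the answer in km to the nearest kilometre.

2700 km

OC6: φ = +76.19417°, λ = +27.52950°
RS-96: φ = +79.04517°, λ = +28.26200°
MET9: φ = +78.15800°, λ = +76.42000°
HYD9: φ = +66.81967°, λ = +91.44700°
OC6→RS-96: c = 0.049834 rad, d = 317.84 km
RS-96→MET9: c = 0.162060 rad, d = 1033.62 km
MET9→HYD9: c = 0.211481 rad, d = 1348.83 km
Total = 317.84 + 1033.62 + 1348.83 = 2700.29 km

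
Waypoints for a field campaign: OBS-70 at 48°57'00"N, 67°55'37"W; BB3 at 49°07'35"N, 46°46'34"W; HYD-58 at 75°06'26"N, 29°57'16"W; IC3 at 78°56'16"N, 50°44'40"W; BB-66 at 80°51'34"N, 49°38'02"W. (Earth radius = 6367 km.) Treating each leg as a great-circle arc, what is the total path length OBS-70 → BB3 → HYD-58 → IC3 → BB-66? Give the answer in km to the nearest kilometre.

5405 km

OBS-70: φ = +48.95000°, λ = -67.92694°
BB3: φ = +49.12639°, λ = -46.77611°
HYD-58: φ = +75.10722°, λ = -29.95444°
IC3: φ = +78.93778°, λ = -50.74444°
BB-66: φ = +80.85944°, λ = -49.63389°
OBS-70→BB3: c = 0.241231 rad, d = 1535.92 km
BB3→HYD-58: c = 0.469612 rad, d = 2990.02 km
HYD-58→IC3: c = 0.104402 rad, d = 664.73 km
IC3→BB-66: c = 0.033710 rad, d = 214.63 km
Total = 1535.92 + 2990.02 + 664.73 + 214.63 = 5405.30 km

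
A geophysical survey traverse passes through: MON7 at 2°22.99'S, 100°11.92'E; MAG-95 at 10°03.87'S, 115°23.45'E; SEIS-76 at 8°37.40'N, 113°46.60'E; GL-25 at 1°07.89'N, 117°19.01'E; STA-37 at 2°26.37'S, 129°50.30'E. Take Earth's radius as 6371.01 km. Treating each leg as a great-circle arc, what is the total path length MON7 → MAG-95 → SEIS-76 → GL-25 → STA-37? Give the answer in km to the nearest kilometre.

6337 km

MON7: φ = -2.38317°, λ = +100.19867°
MAG-95: φ = -10.06450°, λ = +115.39083°
SEIS-76: φ = +8.62333°, λ = +113.77667°
GL-25: φ = +1.13150°, λ = +117.31683°
STA-37: φ = -2.43950°, λ = +129.83833°
MON7→MAG-95: c = 0.295534 rad, d = 1882.85 km
MAG-95→SEIS-76: c = 0.327368 rad, d = 2085.66 km
SEIS-76→GL-25: c = 0.144506 rad, d = 920.65 km
GL-25→STA-37: c = 0.227207 rad, d = 1447.54 km
Total = 1882.85 + 2085.66 + 920.65 + 1447.54 = 6336.70 km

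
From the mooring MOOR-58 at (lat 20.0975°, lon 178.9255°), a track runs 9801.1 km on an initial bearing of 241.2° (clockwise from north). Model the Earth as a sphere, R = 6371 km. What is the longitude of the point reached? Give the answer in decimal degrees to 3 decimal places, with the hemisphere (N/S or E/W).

101.532°E

δ = d/R = 9801.1/6371 = 1.538393 rad
φ₂ = arcsin(sin φ₁ cos δ + cos φ₁ sin δ cos θ)
   = arcsin(0.34362·0.03240 + 0.93911·0.99948·-0.48175) = -26.17085°
λ₂ = λ₁ + atan2(sin θ sin δ cos φ₁, cos δ − sin φ₁ sin φ₂) = 101.53191°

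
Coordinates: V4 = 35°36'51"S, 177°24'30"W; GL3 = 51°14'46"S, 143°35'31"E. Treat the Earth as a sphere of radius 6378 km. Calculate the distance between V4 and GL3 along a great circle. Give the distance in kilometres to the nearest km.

3543 km

V4: φ = -35.61417°, λ = -177.40833°
GL3: φ = -51.24611°, λ = +143.59194°
Δφ = -15.6319°,  Δλ = -38.9997°
a = sin²(Δφ/2) + cos φ₁ cos φ₂ sin²(Δλ/2) = 0.075197
c = 2·arcsin(√a) = 0.555560 rad = 31.8312°
d = R·c = 6378 × 0.555560 = 3543.4 km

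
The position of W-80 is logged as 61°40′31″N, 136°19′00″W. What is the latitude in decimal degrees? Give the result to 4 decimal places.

61.6753°N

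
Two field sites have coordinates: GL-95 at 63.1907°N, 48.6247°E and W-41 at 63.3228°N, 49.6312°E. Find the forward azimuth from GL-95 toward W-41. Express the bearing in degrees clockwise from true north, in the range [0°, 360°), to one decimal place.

73.3°

Δλ = 1.0065°
y = sin Δλ · cos φ₂ = 0.007886
x = cos φ₁ sin φ₂ − sin φ₁ cos φ₂ cos Δλ = 0.002367
θ = atan2(y, x) = 73.2909° → 73.2909° (mod 360°)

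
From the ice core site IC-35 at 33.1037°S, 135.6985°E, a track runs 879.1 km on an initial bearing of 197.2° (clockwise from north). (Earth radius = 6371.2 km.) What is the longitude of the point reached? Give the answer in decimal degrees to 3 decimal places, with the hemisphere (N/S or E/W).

δ = d/R = 879.1/6371.2 = 0.137980 rad
φ₂ = arcsin(sin φ₁ cos δ + cos φ₁ sin δ cos θ)
   = arcsin(-0.54616·0.99050 + 0.83768·0.13754·-0.95528) = -40.61930°
λ₂ = λ₁ + atan2(sin θ sin δ cos φ₁, cos δ − sin φ₁ sin φ₂) = 132.62693°

132.627°E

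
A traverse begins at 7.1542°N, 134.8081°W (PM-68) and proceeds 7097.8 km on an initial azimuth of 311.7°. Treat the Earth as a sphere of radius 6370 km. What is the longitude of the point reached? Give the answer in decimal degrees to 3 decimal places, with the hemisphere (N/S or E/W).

163.638°E

δ = d/R = 7097.8/6370 = 1.114254 rad
φ₂ = arcsin(sin φ₁ cos δ + cos φ₁ sin δ cos θ)
   = arcsin(0.12454·0.44085 + 0.99221·0.89758·0.66523) = 40.34236°
λ₂ = λ₁ + atan2(sin θ sin δ cos φ₁, cos δ − sin φ₁ sin φ₂) = 163.63771°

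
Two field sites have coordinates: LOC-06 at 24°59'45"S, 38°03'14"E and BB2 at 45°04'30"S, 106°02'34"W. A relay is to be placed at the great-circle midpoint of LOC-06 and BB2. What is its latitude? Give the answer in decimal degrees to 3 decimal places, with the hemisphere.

64.791°S

LOC-06: φ = -24.99583°, λ = +38.05389°
BB2: φ = -45.07500°, λ = -106.04278°
Bx = cos φ₂ cos Δλ = -0.572012,  By = cos φ₂ sin Δλ = -0.414118
φₘ = atan2(sin φ₁ + sin φ₂, √((cos φ₁ + Bx)² + By²)) = -64.79100°
λₘ = λ₁ + atan2(By, cos φ₁ + Bx) = -13.03138°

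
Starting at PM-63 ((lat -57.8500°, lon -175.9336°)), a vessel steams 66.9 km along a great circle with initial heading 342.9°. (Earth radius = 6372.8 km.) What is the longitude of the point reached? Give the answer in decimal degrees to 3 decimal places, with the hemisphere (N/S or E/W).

176.261°W

δ = d/R = 66.9/6372.8 = 0.010498 rad
φ₂ = arcsin(sin φ₁ cos δ + cos φ₁ sin δ cos θ)
   = arcsin(-0.84666·0.99994 + 0.53214·0.01050·0.95579) = -57.27469°
λ₂ = λ₁ + atan2(sin θ sin δ cos φ₁, cos δ − sin φ₁ sin φ₂) = -176.26074°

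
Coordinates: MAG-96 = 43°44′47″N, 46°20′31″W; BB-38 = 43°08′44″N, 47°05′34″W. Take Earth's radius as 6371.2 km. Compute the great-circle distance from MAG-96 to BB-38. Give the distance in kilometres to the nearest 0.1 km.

90.2 km

MAG-96: φ = +43.74639°, λ = -46.34194°
BB-38: φ = +43.14556°, λ = -47.09278°
Δφ = -0.6008°,  Δλ = -0.7508°
a = sin²(Δφ/2) + cos φ₁ cos φ₂ sin²(Δλ/2) = 0.000050
c = 2·arcsin(√a) = 0.014159 rad = 0.8113°
d = R·c = 6371.2 × 0.014159 = 90.2 km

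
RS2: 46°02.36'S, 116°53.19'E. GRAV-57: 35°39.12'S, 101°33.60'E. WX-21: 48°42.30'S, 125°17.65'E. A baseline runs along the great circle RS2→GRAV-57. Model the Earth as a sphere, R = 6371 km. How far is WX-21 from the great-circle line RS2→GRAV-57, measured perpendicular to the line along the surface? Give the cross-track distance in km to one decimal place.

102.5 km

RS2: φ = -46.03933°, λ = +116.88650°
GRAV-57: φ = -35.65200°, λ = +101.56000°
WX-21: φ = -48.70500°, λ = +125.29417°
δ₁₃ = central angle RS2→WX-21 = 0.109649 rad  (haversine)
θ₁₃ = bearing RS2→WX-21 = 118.142°,  θ₁₂ = bearing RS2→GRAV-57 = 306.599°
dₓₜ = R·arcsin(sin δ₁₃ · sin(θ₁₃ − θ₁₂)) = 6371·arcsin(0.10943·sin(-188.457°)) = 102.531 km
|dₓₜ| = 102.531 km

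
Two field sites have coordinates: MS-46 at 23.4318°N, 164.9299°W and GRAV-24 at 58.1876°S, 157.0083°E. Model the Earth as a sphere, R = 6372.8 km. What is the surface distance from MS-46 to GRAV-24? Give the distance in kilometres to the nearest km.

9737 km

Δφ = -81.6194°,  Δλ = -38.0618°
a = sin²(Δφ/2) + cos φ₁ cos φ₂ sin²(Δλ/2) = 0.478553
c = 2·arcsin(√a) = 1.527889 rad = 87.5416°
d = R·c = 6372.8 × 1.527889 = 9736.9 km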